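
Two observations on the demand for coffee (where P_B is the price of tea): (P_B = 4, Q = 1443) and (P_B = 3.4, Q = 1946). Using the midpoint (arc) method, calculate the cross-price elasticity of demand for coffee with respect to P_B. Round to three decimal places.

ΔQ_A = 1946 − 1443 = 503; ΔP_B = 3.4 − 4 = -0.6.
Midpoints: Q̄_A = 1694.5, P̄_B = 3.70.
ε = (ΔQ_A/Q̄_A)/(ΔP_B/P̄_B) = (503/1694.5)/(-0.6/3.70) ≈ -1.831.

-1.831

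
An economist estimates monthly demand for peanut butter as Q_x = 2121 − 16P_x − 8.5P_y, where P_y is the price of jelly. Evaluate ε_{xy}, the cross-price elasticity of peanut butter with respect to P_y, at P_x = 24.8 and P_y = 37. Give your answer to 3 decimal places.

-0.223

At P_x = 24.8 and P_y = 37: Q_x = 1409.7.
∂Q_x/∂P_y = -8.5.
ε = (∂Q_x/∂P_y)(P_y/Q_x) = -8.5 × (37/1409.7) ≈ -0.223.
Since ε < 0, peanut butter and jelly are complements.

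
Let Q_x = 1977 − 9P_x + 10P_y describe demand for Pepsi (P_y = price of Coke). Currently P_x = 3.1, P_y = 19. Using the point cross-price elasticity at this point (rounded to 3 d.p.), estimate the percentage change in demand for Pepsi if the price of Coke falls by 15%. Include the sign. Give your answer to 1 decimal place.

At P_x = 3.1, P_y = 19: Q_x = 2139.1.
∂Q_x/∂P_y = 10.
ε = (∂Q_x/∂P_y)(P_y/Q_x) = 10.0000 × 19/2139.1 ≈ 0.089.
%ΔQ_x ≈ ε × %ΔP_y = 0.089 × (-15%) = -1.3%.

-1.3%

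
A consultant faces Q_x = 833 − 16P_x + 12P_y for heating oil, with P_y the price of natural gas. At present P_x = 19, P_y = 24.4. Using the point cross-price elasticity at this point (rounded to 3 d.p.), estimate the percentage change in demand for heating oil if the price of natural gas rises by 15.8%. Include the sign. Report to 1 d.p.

5.6%

At P_x = 19, P_y = 24.4: Q_x = 821.8.
∂Q_x/∂P_y = 12.
ε = (∂Q_x/∂P_y)(P_y/Q_x) = 12.0000 × 24.4/821.8 ≈ 0.356.
%ΔQ_x ≈ ε × %ΔP_y = 0.356 × (15.8%) = 5.6%.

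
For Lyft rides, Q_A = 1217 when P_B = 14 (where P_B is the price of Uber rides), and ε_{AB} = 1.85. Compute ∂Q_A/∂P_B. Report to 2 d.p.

ε = (∂Q_A/∂P_B)·(P_B/Q_A) ⇒ ∂Q_A/∂P_B = ε·Q_A/P_B = 1.85 × 1217/14 ≈ 160.82.

160.82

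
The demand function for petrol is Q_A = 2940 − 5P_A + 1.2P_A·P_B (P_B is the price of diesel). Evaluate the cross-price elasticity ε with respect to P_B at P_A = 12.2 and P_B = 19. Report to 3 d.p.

At P_A = 12.2 and P_B = 19: Q_A = 3157.16.
∂Q_A/∂P_B = 1.2P_A = 1.2(12.2) = 14.6400.
ε = (∂Q_A/∂P_B)(P_B/Q_A) = 14.6400 × (19/3157.16) ≈ 0.088.

0.088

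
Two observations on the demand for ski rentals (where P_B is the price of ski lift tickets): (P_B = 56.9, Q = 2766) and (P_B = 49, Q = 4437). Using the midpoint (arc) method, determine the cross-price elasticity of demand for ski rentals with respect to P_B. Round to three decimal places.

ΔQ_A = 4437 − 2766 = 1671; ΔP_B = 49 − 56.9 = -7.9.
Midpoints: Q̄_A = 3601.5, P̄_B = 52.95.
ε = (ΔQ_A/Q̄_A)/(ΔP_B/P̄_B) = (1671/3601.5)/(-7.9/52.95) ≈ -3.110.

-3.110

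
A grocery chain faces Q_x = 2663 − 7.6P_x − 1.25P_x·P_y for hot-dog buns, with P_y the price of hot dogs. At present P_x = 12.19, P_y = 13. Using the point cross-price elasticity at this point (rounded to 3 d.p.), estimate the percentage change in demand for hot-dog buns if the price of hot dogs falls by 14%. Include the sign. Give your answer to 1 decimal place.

At P_x = 12.19, P_y = 13: Q_x = 2372.269.
∂Q_x/∂P_y = -1.25P_x = -15.2375.
ε = (∂Q_x/∂P_y)(P_y/Q_x) = -15.2375 × 13/2372.269 ≈ -0.084.
%ΔQ_x ≈ ε × %ΔP_y = -0.084 × (-14%) = 1.2%.

1.2%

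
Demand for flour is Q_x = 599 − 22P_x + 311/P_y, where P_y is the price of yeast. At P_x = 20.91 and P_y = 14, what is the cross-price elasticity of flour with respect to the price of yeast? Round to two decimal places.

-0.14

At P_x = 20.91 and P_y = 14: Q_x = 161.194.
∂Q_x/∂P_y = −311/P_y² = -1.5867.
ε = (∂Q_x/∂P_y)(P_y/Q_x) = -1.5867 × (14/161.194) ≈ -0.14.
ε < 0: complements.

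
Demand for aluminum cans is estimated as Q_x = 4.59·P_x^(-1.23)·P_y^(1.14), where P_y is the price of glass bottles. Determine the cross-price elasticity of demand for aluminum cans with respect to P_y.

In a log-linear (constant-elasticity) demand function, the coefficient on the exponent of P_y is the cross-price elasticity.
ε = 1.14. Positive, so aluminum cans and glass bottles are substitutes.

1.14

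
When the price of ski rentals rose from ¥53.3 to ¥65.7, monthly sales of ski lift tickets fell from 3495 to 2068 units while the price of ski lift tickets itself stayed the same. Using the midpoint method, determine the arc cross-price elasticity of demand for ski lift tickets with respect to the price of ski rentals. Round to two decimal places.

ΔQ_A = 2068 − 3495 = -1427; ΔP_B = 65.7 − 53.3 = 12.4.
Midpoints: Q̄_A = 2781.5, P̄_B = 59.50.
ε = (ΔQ_A/Q̄_A)/(ΔP_B/P̄_B) = (-1427/2781.5)/(12.4/59.50) ≈ -2.46.
ε < 0: ski lift tickets and ski rentals are complements.

-2.46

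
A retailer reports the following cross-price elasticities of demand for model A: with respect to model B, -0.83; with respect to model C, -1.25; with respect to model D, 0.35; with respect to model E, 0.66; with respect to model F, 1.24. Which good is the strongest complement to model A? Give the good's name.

model C

Complements have ε < 0. The most negative value is -1.25 (model C).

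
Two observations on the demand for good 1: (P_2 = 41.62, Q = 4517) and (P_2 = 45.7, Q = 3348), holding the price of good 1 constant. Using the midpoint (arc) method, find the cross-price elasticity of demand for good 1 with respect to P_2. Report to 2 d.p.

ΔQ_1 = 3348 − 4517 = -1169; ΔP_2 = 45.7 − 41.62 = 4.08.
Midpoints: Q̄_1 = 3932.5, P̄_2 = 43.66.
ε = (ΔQ_1/Q̄_1)/(ΔP_2/P̄_2) = (-1169/3932.5)/(4.08/43.66) ≈ -3.18.
ε < 0: good 1 and good 2 are complements.

-3.18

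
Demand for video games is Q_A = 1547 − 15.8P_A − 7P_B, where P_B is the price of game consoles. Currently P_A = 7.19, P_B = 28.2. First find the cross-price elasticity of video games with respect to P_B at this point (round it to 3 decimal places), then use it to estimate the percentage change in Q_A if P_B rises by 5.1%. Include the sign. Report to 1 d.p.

-0.8%

At P_A = 7.19, P_B = 28.2: Q_A = 1235.998.
∂Q_A/∂P_B = -7.
ε = (∂Q_A/∂P_B)(P_B/Q_A) = -7.0000 × 28.2/1235.998 ≈ -0.160.
%ΔQ_A ≈ ε × %ΔP_B = -0.160 × (5.1%) = -0.8%.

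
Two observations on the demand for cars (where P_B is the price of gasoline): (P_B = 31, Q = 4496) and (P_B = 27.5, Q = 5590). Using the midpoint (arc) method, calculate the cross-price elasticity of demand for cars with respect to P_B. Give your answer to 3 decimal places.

-1.813

ΔQ_A = 5590 − 4496 = 1094; ΔP_B = 27.5 − 31 = -3.5.
Midpoints: Q̄_A = 5043.0, P̄_B = 29.25.
ε = (ΔQ_A/Q̄_A)/(ΔP_B/P̄_B) = (1094/5043.0)/(-3.5/29.25) ≈ -1.813.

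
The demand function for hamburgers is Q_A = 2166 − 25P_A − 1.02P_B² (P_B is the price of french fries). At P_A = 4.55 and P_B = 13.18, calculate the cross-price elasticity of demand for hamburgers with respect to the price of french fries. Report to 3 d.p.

At P_A = 4.55 and P_B = 13.18: Q_A = 1875.063.
∂Q_A/∂P_B = -2.04P_B = -2.04(13.18) = -26.8872.
ε = (∂Q_A/∂P_B)(P_B/Q_A) = -26.8872 × (13.18/1875.063) ≈ -0.189.

-0.189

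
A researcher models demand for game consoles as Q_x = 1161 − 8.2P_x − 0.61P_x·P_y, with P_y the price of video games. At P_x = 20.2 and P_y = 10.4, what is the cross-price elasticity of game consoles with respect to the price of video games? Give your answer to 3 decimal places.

-0.148

At P_x = 20.2 and P_y = 10.4: Q_x = 867.211.
∂Q_x/∂P_y = -0.61P_x = -0.61(20.2) = -12.3220.
ε = (∂Q_x/∂P_y)(P_y/Q_x) = -12.3220 × (10.4/867.211) ≈ -0.148.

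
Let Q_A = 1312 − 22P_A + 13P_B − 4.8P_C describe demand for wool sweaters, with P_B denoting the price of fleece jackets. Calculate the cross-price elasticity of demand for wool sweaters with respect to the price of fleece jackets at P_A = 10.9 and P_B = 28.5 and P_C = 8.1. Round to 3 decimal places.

At P_A = 10.9 and P_B = 28.5 and P_C = 8.1: Q_A = 1403.82.
∂Q_A/∂P_B = 13.
ε = (∂Q_A/∂P_B)(P_B/Q_A) = 13 × (28.5/1403.82) ≈ 0.264.
Since ε > 0, wool sweaters and fleece jackets are substitutes.

0.264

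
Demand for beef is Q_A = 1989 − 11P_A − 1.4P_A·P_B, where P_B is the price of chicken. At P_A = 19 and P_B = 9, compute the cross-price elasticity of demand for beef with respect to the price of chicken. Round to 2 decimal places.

At P_A = 19 and P_B = 9: Q_A = 1540.6.
∂Q_A/∂P_B = -1.4P_A = -1.4(19) = -26.6000.
ε = (∂Q_A/∂P_B)(P_B/Q_A) = -26.6000 × (9/1540.6) ≈ -0.16.

-0.16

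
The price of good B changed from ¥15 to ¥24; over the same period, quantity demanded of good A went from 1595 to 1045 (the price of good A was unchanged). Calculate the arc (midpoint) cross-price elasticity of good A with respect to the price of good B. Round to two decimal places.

ΔQ_A = 1045 − 1595 = -550; ΔP_B = 24 − 15 = 9.
Midpoints: Q̄_A = 1320.0, P̄_B = 19.50.
ε = (ΔQ_A/Q̄_A)/(ΔP_B/P̄_B) = (-550/1320.0)/(9/19.50) ≈ -0.90.
ε < 0: good A and good B are complements.

-0.90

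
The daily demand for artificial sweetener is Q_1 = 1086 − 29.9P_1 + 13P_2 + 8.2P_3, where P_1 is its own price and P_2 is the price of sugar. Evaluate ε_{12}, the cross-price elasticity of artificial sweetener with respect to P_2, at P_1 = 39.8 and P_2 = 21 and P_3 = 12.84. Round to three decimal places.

At P_1 = 39.8 and P_2 = 21 and P_3 = 12.84: Q_1 = 274.268.
∂Q_1/∂P_2 = 13.
ε = (∂Q_1/∂P_2)(P_2/Q_1) = 13 × (21/274.268) ≈ 0.995.

0.995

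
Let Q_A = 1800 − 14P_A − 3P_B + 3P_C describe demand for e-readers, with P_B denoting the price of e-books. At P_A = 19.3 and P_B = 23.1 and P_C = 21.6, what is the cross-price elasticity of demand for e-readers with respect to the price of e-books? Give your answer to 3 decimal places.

-0.045

At P_A = 19.3 and P_B = 23.1 and P_C = 21.6: Q_A = 1525.3.
∂Q_A/∂P_B = -3.
ε = (∂Q_A/∂P_B)(P_B/Q_A) = -3 × (23.1/1525.3) ≈ -0.045.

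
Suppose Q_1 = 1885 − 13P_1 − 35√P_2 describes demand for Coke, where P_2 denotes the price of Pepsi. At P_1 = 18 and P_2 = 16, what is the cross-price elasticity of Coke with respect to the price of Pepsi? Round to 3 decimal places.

At P_1 = 18 and P_2 = 16: Q_1 = 1511.
∂Q_1/∂P_2 = -35/(2√P_2) = -35/(2√16) = -4.3750.
ε = (∂Q_1/∂P_2)(P_2/Q_1) = -4.3750 × (16/1511) ≈ -0.046.

-0.046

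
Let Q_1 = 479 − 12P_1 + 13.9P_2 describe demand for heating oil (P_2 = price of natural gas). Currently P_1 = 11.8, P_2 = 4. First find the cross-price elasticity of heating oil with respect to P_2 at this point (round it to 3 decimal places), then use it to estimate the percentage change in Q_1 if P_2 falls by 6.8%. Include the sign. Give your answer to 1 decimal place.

-1.0%

At P_1 = 11.8, P_2 = 4: Q_1 = 393.
∂Q_1/∂P_2 = 13.9.
ε = (∂Q_1/∂P_2)(P_2/Q_1) = 13.9000 × 4/393 ≈ 0.141.
%ΔQ_1 ≈ ε × %ΔP_2 = 0.141 × (-6.8%) = -1.0%.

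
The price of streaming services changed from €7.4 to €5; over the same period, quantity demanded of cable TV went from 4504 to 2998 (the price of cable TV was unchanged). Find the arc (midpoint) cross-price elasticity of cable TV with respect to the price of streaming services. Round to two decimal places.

ΔQ_A = 2998 − 4504 = -1506; ΔP_B = 5 − 7.4 = -2.4.
Midpoints: Q̄_A = 3751.0, P̄_B = 6.20.
ε = (ΔQ_A/Q̄_A)/(ΔP_B/P̄_B) = (-1506/3751.0)/(-2.4/6.20) ≈ 1.04.

1.04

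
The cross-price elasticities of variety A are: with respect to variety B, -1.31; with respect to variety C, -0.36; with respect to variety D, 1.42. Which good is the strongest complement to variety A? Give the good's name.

Complements have ε < 0. The most negative value is -1.31 (variety B).

variety B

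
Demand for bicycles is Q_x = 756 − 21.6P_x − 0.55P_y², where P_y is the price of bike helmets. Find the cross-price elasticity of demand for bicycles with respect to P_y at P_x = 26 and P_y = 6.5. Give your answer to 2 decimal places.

-0.27

At P_x = 26 and P_y = 6.5: Q_x = 171.162.
∂Q_x/∂P_y = -1.1P_y = -1.1(6.5) = -7.1500.
ε = (∂Q_x/∂P_y)(P_y/Q_x) = -7.1500 × (6.5/171.162) ≈ -0.27.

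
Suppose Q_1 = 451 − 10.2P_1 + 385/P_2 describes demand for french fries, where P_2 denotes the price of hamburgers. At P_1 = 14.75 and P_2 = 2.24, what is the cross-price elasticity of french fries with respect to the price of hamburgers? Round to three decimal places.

At P_1 = 14.75 and P_2 = 2.24: Q_1 = 472.425.
∂Q_1/∂P_2 = −385/P_2² = -76.7299.
ε = (∂Q_1/∂P_2)(P_2/Q_1) = -76.7299 × (2.24/472.425) ≈ -0.364.

-0.364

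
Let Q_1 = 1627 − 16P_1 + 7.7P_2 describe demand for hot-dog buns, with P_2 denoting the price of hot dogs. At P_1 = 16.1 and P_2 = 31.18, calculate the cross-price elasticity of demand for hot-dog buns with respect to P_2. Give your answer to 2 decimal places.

At P_1 = 16.1 and P_2 = 31.18: Q_1 = 1609.486.
∂Q_1/∂P_2 = 7.7.
ε = (∂Q_1/∂P_2)(P_2/Q_1) = 7.7 × (31.18/1609.486) ≈ 0.15.
Since ε > 0, hot-dog buns and hot dogs are substitutes.

0.15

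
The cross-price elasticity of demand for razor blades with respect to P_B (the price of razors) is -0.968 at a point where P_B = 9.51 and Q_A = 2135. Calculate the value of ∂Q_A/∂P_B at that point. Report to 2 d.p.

ε = (∂Q_A/∂P_B)·(P_B/Q_A) ⇒ ∂Q_A/∂P_B = ε·Q_A/P_B = -0.968 × 2135/9.51 ≈ -217.32.

-217.32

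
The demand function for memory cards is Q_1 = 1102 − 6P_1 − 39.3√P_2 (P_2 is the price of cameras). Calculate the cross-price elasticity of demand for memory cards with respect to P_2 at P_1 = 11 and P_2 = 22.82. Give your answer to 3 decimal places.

At P_1 = 11 and P_2 = 22.82: Q_1 = 848.263.
∂Q_1/∂P_2 = -39.3/(2√P_2) = -39.3/(2√22.82) = -4.1134.
ε = (∂Q_1/∂P_2)(P_2/Q_1) = -4.1134 × (22.82/848.263) ≈ -0.111.
ε < 0: complements.

-0.111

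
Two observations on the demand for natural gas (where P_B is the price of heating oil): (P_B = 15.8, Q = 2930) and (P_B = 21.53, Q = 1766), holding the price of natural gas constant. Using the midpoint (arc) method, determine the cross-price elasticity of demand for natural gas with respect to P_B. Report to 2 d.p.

-1.61

ΔQ_A = 1766 − 2930 = -1164; ΔP_B = 21.53 − 15.8 = 5.73.
Midpoints: Q̄_A = 2348.0, P̄_B = 18.66.
ε = (ΔQ_A/Q̄_A)/(ΔP_B/P̄_B) = (-1164/2348.0)/(5.73/18.66) ≈ -1.61.
ε < 0: natural gas and heating oil are complements.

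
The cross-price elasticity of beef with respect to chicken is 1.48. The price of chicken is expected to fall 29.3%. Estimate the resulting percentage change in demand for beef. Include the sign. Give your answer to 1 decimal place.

%ΔQ ≈ ε × %ΔP of chicken = 1.48 × (-29.3%) = -43.4%.
Demand for beef falls by about 43.4%.

-43.4%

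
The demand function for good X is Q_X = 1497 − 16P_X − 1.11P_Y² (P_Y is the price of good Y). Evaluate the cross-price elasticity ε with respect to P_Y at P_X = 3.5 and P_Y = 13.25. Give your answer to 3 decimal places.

-0.313

At P_X = 3.5 and P_Y = 13.25: Q_X = 1246.126.
∂Q_X/∂P_Y = -2.22P_Y = -2.22(13.25) = -29.4150.
ε = (∂Q_X/∂P_Y)(P_Y/Q_X) = -29.4150 × (13.25/1246.126) ≈ -0.313.
ε < 0: complements.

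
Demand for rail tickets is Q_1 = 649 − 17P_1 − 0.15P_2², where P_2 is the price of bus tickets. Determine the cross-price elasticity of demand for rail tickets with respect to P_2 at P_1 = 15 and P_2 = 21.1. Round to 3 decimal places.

At P_1 = 15 and P_2 = 21.1: Q_1 = 327.219.
∂Q_1/∂P_2 = -0.3P_2 = -0.3(21.1) = -6.3300.
ε = (∂Q_1/∂P_2)(P_2/Q_1) = -6.3300 × (21.1/327.219) ≈ -0.408.
ε < 0: complements.

-0.408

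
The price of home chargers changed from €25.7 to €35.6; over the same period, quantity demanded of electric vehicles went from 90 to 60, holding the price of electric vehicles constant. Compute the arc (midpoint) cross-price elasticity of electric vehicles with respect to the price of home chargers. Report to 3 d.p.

ΔQ_A = 60 − 90 = -30; ΔP_B = 35.6 − 25.7 = 9.9.
Midpoints: Q̄_A = 75.0, P̄_B = 30.65.
ε = (ΔQ_A/Q̄_A)/(ΔP_B/P̄_B) = (-30/75.0)/(9.9/30.65) ≈ -1.238.
ε < 0: electric vehicles and home chargers are complements.

-1.238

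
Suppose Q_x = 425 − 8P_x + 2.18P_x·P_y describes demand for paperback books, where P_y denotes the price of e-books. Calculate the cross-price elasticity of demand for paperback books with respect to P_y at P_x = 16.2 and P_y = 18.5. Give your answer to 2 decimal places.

At P_x = 16.2 and P_y = 18.5: Q_x = 948.746.
∂Q_x/∂P_y = 2.18P_x = 2.18(16.2) = 35.3160.
ε = (∂Q_x/∂P_y)(P_y/Q_x) = 35.3160 × (18.5/948.746) ≈ 0.69.
ε > 0: substitutes.

0.69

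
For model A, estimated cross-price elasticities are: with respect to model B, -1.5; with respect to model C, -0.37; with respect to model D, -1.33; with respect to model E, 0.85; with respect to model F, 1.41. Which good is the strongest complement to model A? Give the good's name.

Complements have ε < 0. The most negative value is -1.5 (model B).

model B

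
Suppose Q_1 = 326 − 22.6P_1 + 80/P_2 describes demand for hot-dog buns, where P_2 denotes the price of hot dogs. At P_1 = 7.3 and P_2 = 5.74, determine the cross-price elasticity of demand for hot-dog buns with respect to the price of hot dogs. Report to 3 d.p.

-0.080

At P_1 = 7.3 and P_2 = 5.74: Q_1 = 174.957.
∂Q_1/∂P_2 = −80/P_2² = -2.4281.
ε = (∂Q_1/∂P_2)(P_2/Q_1) = -2.4281 × (5.74/174.957) ≈ -0.080.
ε < 0: complements.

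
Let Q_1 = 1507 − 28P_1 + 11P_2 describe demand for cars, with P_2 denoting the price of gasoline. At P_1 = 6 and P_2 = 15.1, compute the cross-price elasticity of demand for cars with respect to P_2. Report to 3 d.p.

At P_1 = 6 and P_2 = 15.1: Q_1 = 1505.1.
∂Q_1/∂P_2 = 11.
ε = (∂Q_1/∂P_2)(P_2/Q_1) = 11 × (15.1/1505.1) ≈ 0.110.
Since ε > 0, cars and gasoline are substitutes.

0.110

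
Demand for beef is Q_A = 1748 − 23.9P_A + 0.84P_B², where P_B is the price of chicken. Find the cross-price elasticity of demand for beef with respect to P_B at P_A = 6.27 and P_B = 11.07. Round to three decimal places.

At P_A = 6.27 and P_B = 11.07: Q_A = 1701.085.
∂Q_A/∂P_B = 1.68P_B = 1.68(11.07) = 18.5976.
ε = (∂Q_A/∂P_B)(P_B/Q_A) = 18.5976 × (11.07/1701.085) ≈ 0.121.
ε > 0: substitutes.

0.121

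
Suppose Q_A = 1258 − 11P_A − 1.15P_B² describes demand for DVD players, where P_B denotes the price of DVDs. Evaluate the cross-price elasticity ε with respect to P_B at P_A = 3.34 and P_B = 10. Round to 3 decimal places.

At P_A = 3.34 and P_B = 10: Q_A = 1106.26.
∂Q_A/∂P_B = -2.3P_B = -2.3(10) = -23.0000.
ε = (∂Q_A/∂P_B)(P_B/Q_A) = -23.0000 × (10/1106.26) ≈ -0.208.

-0.208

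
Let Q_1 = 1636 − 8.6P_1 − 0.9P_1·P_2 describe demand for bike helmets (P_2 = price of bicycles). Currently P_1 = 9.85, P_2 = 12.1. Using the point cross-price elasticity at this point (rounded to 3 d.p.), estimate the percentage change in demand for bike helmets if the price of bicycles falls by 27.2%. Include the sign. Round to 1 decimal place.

At P_1 = 9.85, P_2 = 12.1: Q_1 = 1444.024.
∂Q_1/∂P_2 = -0.9P_1 = -8.8650.
ε = (∂Q_1/∂P_2)(P_2/Q_1) = -8.8650 × 12.1/1444.024 ≈ -0.074.
%ΔQ_1 ≈ ε × %ΔP_2 = -0.074 × (-27.2%) = 2.0%.

2.0%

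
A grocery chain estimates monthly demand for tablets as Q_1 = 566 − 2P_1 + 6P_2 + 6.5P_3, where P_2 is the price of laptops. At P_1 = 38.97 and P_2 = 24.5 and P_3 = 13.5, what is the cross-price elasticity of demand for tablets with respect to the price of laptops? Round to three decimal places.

At P_1 = 38.97 and P_2 = 24.5 and P_3 = 13.5: Q_1 = 722.81.
∂Q_1/∂P_2 = 6.
ε = (∂Q_1/∂P_2)(P_2/Q_1) = 6 × (24.5/722.81) ≈ 0.203.
Since ε > 0, tablets and laptops are substitutes.

0.203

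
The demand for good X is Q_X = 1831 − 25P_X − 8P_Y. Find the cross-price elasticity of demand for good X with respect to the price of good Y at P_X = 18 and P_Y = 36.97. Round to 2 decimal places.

-0.27

At P_X = 18 and P_Y = 36.97: Q_X = 1085.24.
∂Q_X/∂P_Y = -8.
ε = (∂Q_X/∂P_Y)(P_Y/Q_X) = -8 × (36.97/1085.24) ≈ -0.27.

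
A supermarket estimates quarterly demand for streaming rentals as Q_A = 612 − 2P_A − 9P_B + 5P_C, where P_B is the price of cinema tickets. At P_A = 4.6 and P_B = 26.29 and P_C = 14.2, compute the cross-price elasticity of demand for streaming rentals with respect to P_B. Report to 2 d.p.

At P_A = 4.6 and P_B = 26.29 and P_C = 14.2: Q_A = 437.19.
∂Q_A/∂P_B = -9.
ε = (∂Q_A/∂P_B)(P_B/Q_A) = -9 × (26.29/437.19) ≈ -0.54.

-0.54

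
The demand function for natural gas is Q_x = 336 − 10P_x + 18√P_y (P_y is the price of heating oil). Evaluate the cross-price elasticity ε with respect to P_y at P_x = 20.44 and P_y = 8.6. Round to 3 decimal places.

At P_x = 20.44 and P_y = 8.6: Q_x = 184.386.
∂Q_x/∂P_y = 18/(2√P_y) = 18/(2√8.6) = 3.0690.
ε = (∂Q_x/∂P_y)(P_y/Q_x) = 3.0690 × (8.6/184.386) ≈ 0.143.

0.143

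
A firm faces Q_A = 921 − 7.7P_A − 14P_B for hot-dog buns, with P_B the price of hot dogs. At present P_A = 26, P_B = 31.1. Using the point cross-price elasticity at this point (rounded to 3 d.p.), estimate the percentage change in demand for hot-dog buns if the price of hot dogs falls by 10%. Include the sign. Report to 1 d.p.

At P_A = 26, P_B = 31.1: Q_A = 285.4.
∂Q_A/∂P_B = -14.
ε = (∂Q_A/∂P_B)(P_B/Q_A) = -14.0000 × 31.1/285.4 ≈ -1.526.
%ΔQ_A ≈ ε × %ΔP_B = -1.526 × (-10%) = 15.3%.

15.3%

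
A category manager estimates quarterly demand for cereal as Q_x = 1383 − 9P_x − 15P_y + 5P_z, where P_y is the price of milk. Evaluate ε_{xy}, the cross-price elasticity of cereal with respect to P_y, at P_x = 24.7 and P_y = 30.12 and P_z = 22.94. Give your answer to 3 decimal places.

At P_x = 24.7 and P_y = 30.12 and P_z = 22.94: Q_x = 823.6.
∂Q_x/∂P_y = -15.
ε = (∂Q_x/∂P_y)(P_y/Q_x) = -15 × (30.12/823.6) ≈ -0.549.

-0.549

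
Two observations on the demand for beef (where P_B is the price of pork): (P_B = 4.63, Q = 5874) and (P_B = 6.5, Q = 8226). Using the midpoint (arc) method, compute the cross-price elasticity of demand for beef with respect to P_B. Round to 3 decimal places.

0.993

ΔQ_A = 8226 − 5874 = 2352; ΔP_B = 6.5 − 4.63 = 1.87.
Midpoints: Q̄_A = 7050.0, P̄_B = 5.56.
ε = (ΔQ_A/Q̄_A)/(ΔP_B/P̄_B) = (2352/7050.0)/(1.87/5.56) ≈ 0.993.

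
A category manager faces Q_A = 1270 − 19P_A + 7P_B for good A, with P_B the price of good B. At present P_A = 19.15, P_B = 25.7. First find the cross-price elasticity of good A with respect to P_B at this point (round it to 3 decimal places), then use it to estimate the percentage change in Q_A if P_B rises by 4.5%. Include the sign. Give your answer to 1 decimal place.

0.7%

At P_A = 19.15, P_B = 25.7: Q_A = 1086.05.
∂Q_A/∂P_B = 7.
ε = (∂Q_A/∂P_B)(P_B/Q_A) = 7.0000 × 25.7/1086.05 ≈ 0.166.
%ΔQ_A ≈ ε × %ΔP_B = 0.166 × (4.5%) = 0.7%.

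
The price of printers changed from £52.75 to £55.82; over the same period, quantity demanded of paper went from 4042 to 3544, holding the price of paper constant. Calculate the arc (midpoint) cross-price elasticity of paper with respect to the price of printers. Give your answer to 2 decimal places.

ΔQ_A = 3544 − 4042 = -498; ΔP_B = 55.82 − 52.75 = 3.07.
Midpoints: Q̄_A = 3793.0, P̄_B = 54.28.
ε = (ΔQ_A/Q̄_A)/(ΔP_B/P̄_B) = (-498/3793.0)/(3.07/54.28) ≈ -2.32.
ε < 0: paper and printers are complements.

-2.32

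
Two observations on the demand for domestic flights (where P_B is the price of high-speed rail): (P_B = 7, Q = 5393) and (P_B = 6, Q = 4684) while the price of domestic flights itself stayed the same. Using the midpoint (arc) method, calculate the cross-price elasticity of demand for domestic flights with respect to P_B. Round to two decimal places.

ΔQ_A = 4684 − 5393 = -709; ΔP_B = 6 − 7 = -1.
Midpoints: Q̄_A = 5038.5, P̄_B = 6.50.
ε = (ΔQ_A/Q̄_A)/(ΔP_B/P̄_B) = (-709/5038.5)/(-1/6.50) ≈ 0.91.
ε > 0: domestic flights and high-speed rail are substitutes.

0.91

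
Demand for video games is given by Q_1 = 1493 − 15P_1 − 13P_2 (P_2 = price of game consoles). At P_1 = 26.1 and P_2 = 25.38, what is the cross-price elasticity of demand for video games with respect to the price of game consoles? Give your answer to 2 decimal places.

-0.43

At P_1 = 26.1 and P_2 = 25.38: Q_1 = 771.56.
∂Q_1/∂P_2 = -13.
ε = (∂Q_1/∂P_2)(P_2/Q_1) = -13 × (25.38/771.56) ≈ -0.43.
Since ε < 0, video games and game consoles are complements.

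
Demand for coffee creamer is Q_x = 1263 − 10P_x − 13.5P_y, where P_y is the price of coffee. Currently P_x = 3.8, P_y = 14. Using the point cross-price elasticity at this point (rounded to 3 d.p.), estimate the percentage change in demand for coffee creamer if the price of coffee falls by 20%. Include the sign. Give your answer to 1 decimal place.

3.6%

At P_x = 3.8, P_y = 14: Q_x = 1036.
∂Q_x/∂P_y = -13.5.
ε = (∂Q_x/∂P_y)(P_y/Q_x) = -13.5000 × 14/1036 ≈ -0.182.
%ΔQ_x ≈ ε × %ΔP_y = -0.182 × (-20%) = 3.6%.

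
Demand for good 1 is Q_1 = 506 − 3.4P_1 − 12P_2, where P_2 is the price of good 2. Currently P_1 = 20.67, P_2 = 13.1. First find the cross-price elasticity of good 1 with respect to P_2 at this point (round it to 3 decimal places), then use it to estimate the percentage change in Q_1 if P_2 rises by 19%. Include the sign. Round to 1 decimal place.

At P_1 = 20.67, P_2 = 13.1: Q_1 = 278.522.
∂Q_1/∂P_2 = -12.
ε = (∂Q_1/∂P_2)(P_2/Q_1) = -12.0000 × 13.1/278.522 ≈ -0.564.
%ΔQ_1 ≈ ε × %ΔP_2 = -0.564 × (19%) = -10.7%.

-10.7%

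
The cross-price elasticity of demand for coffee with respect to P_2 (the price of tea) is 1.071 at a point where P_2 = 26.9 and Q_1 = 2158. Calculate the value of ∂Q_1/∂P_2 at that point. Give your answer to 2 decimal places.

85.92

ε = (∂Q_1/∂P_2)·(P_2/Q_1) ⇒ ∂Q_1/∂P_2 = ε·Q_1/P_2 = 1.071 × 2158/26.9 ≈ 85.92.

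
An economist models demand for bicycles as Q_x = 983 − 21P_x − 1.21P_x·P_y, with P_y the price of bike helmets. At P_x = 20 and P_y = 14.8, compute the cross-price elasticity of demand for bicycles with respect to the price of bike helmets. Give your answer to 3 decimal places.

At P_x = 20 and P_y = 14.8: Q_x = 204.84.
∂Q_x/∂P_y = -1.21P_x = -1.21(20) = -24.2000.
ε = (∂Q_x/∂P_y)(P_y/Q_x) = -24.2000 × (14.8/204.84) ≈ -1.748.
ε < 0: complements.

-1.748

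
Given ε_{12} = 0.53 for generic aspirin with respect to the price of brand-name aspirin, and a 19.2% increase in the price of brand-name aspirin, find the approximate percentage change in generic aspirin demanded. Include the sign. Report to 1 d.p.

10.2%

%ΔQ ≈ ε × %ΔP of brand-name aspirin = 0.53 × (19.2%) = 10.2%.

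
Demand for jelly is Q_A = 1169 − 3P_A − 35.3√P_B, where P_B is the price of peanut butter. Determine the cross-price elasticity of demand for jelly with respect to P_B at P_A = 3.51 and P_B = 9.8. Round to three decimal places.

At P_A = 3.51 and P_B = 9.8: Q_A = 1047.964.
∂Q_A/∂P_B = -35.3/(2√P_B) = -35.3/(2√9.8) = -5.6381.
ε = (∂Q_A/∂P_B)(P_B/Q_A) = -5.6381 × (9.8/1047.964) ≈ -0.053.

-0.053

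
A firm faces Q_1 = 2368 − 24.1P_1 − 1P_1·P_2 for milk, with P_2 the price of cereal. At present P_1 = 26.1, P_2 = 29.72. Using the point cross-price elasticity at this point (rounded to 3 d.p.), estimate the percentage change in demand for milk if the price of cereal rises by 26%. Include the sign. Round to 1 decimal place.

At P_1 = 26.1, P_2 = 29.72: Q_1 = 963.298.
∂Q_1/∂P_2 = -1P_1 = -26.1000.
ε = (∂Q_1/∂P_2)(P_2/Q_1) = -26.1000 × 29.72/963.298 ≈ -0.805.
%ΔQ_1 ≈ ε × %ΔP_2 = -0.805 × (26%) = -20.9%.

-20.9%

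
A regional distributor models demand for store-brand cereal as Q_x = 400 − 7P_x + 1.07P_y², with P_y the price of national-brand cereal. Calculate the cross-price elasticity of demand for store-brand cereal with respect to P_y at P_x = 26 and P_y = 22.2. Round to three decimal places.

1.415

At P_x = 26 and P_y = 22.2: Q_x = 745.339.
∂Q_x/∂P_y = 2.14P_y = 2.14(22.2) = 47.5080.
ε = (∂Q_x/∂P_y)(P_y/Q_x) = 47.5080 × (22.2/745.339) ≈ 1.415.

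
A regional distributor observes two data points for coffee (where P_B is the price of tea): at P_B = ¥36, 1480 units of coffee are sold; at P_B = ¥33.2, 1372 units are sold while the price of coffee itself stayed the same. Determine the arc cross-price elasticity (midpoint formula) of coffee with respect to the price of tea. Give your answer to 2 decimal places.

0.94

ΔQ_A = 1372 − 1480 = -108; ΔP_B = 33.2 − 36 = -2.8.
Midpoints: Q̄_A = 1426.0, P̄_B = 34.60.
ε = (ΔQ_A/Q̄_A)/(ΔP_B/P̄_B) = (-108/1426.0)/(-2.8/34.60) ≈ 0.94.
ε > 0: coffee and tea are substitutes.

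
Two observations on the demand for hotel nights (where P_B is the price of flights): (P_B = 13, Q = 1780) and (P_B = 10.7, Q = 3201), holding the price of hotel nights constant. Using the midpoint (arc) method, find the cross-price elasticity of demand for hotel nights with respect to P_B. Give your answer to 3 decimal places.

ΔQ_A = 3201 − 1780 = 1421; ΔP_B = 10.7 − 13 = -2.3.
Midpoints: Q̄_A = 2490.5, P̄_B = 11.85.
ε = (ΔQ_A/Q̄_A)/(ΔP_B/P̄_B) = (1421/2490.5)/(-2.3/11.85) ≈ -2.940.

-2.940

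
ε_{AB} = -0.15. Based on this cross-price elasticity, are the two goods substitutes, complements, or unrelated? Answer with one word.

ε = -0.15 < 0, so a higher price of good B lowers demand for good A: complements.

complements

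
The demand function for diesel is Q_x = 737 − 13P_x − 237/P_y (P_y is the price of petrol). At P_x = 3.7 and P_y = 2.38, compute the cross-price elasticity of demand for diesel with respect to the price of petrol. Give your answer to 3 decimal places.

0.169

At P_x = 3.7 and P_y = 2.38: Q_x = 589.320.
∂Q_x/∂P_y = 237/P_y² = 41.8403.
ε = (∂Q_x/∂P_y)(P_y/Q_x) = 41.8403 × (2.38/589.320) ≈ 0.169.
ε > 0: substitutes.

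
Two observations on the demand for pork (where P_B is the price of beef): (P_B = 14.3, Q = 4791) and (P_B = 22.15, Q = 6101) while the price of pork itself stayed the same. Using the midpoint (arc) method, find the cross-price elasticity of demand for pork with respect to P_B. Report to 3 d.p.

0.558

ΔQ_A = 6101 − 4791 = 1310; ΔP_B = 22.15 − 14.3 = 7.85.
Midpoints: Q̄_A = 5446.0, P̄_B = 18.23.
ε = (ΔQ_A/Q̄_A)/(ΔP_B/P̄_B) = (1310/5446.0)/(7.85/18.23) ≈ 0.558.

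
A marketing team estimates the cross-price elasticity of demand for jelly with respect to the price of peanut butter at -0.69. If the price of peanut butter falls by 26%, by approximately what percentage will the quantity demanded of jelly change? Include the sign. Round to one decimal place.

%ΔQ ≈ ε × %ΔP of peanut butter = -0.69 × (-26%) = 17.9%.

17.9%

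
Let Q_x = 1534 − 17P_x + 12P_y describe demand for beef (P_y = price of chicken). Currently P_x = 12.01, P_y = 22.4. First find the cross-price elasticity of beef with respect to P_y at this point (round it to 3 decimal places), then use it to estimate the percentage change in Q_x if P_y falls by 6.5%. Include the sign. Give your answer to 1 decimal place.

-1.1%

At P_x = 12.01, P_y = 22.4: Q_x = 1598.63.
∂Q_x/∂P_y = 12.
ε = (∂Q_x/∂P_y)(P_y/Q_x) = 12.0000 × 22.4/1598.63 ≈ 0.168.
%ΔQ_x ≈ ε × %ΔP_y = 0.168 × (-6.5%) = -1.1%.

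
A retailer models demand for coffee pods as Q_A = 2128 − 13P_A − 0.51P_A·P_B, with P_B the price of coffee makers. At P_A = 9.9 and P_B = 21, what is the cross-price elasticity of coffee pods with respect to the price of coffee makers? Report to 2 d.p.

-0.06

At P_A = 9.9 and P_B = 21: Q_A = 1893.271.
∂Q_A/∂P_B = -0.51P_A = -0.51(9.9) = -5.0490.
ε = (∂Q_A/∂P_B)(P_B/Q_A) = -5.0490 × (21/1893.271) ≈ -0.06.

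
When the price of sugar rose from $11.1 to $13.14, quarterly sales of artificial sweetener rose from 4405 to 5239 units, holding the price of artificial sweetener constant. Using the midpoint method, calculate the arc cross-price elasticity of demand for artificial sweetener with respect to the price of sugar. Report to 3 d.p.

1.028

ΔQ_A = 5239 − 4405 = 834; ΔP_B = 13.14 − 11.1 = 2.04.
Midpoints: Q̄_A = 4822.0, P̄_B = 12.12.
ε = (ΔQ_A/Q̄_A)/(ΔP_B/P̄_B) = (834/4822.0)/(2.04/12.12) ≈ 1.028.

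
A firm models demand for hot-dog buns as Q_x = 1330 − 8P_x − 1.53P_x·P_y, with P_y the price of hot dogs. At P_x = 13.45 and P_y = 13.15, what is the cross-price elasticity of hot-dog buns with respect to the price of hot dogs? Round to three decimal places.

At P_x = 13.45 and P_y = 13.15: Q_x = 951.793.
∂Q_x/∂P_y = -1.53P_x = -1.53(13.45) = -20.5785.
ε = (∂Q_x/∂P_y)(P_y/Q_x) = -20.5785 × (13.15/951.793) ≈ -0.284.
ε < 0: complements.

-0.284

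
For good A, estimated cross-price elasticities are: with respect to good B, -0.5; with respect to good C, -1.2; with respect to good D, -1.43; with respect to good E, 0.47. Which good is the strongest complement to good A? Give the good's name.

Complements have ε < 0. The most negative value is -1.43 (good D).

good D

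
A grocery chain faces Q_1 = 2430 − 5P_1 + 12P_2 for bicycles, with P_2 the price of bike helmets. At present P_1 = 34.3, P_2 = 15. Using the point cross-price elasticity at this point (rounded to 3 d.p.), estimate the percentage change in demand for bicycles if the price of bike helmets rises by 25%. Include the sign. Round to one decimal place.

At P_1 = 34.3, P_2 = 15: Q_1 = 2438.5.
∂Q_1/∂P_2 = 12.
ε = (∂Q_1/∂P_2)(P_2/Q_1) = 12.0000 × 15/2438.5 ≈ 0.074.
%ΔQ_1 ≈ ε × %ΔP_2 = 0.074 × (25%) = 1.9%.

1.9%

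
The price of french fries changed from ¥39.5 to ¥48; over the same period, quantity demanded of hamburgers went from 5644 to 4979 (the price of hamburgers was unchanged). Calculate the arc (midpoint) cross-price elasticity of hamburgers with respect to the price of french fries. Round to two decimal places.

ΔQ_A = 4979 − 5644 = -665; ΔP_B = 48 − 39.5 = 8.5.
Midpoints: Q̄_A = 5311.5, P̄_B = 43.75.
ε = (ΔQ_A/Q̄_A)/(ΔP_B/P̄_B) = (-665/5311.5)/(8.5/43.75) ≈ -0.64.
ε < 0: hamburgers and french fries are complements.

-0.64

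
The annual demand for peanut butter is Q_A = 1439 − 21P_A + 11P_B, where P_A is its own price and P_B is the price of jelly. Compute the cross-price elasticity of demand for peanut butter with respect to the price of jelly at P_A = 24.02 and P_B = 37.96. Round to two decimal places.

0.31

At P_A = 24.02 and P_B = 37.96: Q_A = 1352.14.
∂Q_A/∂P_B = 11.
ε = (∂Q_A/∂P_B)(P_B/Q_A) = 11 × (37.96/1352.14) ≈ 0.31.
Since ε > 0, peanut butter and jelly are substitutes.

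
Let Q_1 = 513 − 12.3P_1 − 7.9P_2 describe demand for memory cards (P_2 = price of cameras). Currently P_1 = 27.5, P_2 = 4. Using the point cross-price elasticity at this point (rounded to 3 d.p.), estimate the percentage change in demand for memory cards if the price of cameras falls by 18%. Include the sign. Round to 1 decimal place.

At P_1 = 27.5, P_2 = 4: Q_1 = 143.15.
∂Q_1/∂P_2 = -7.9.
ε = (∂Q_1/∂P_2)(P_2/Q_1) = -7.9000 × 4/143.15 ≈ -0.221.
%ΔQ_1 ≈ ε × %ΔP_2 = -0.221 × (-18%) = 4.0%.

4.0%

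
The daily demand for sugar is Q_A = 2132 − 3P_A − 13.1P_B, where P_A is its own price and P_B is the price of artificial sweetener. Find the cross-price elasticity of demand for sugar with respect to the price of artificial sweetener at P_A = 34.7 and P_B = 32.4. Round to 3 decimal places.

At P_A = 34.7 and P_B = 32.4: Q_A = 1603.46.
∂Q_A/∂P_B = -13.1.
ε = (∂Q_A/∂P_B)(P_B/Q_A) = -13.1 × (32.4/1603.46) ≈ -0.265.
Since ε < 0, sugar and artificial sweetener are complements.

-0.265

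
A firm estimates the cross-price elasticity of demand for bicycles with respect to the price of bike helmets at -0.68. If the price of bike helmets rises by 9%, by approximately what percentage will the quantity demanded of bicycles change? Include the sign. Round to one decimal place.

%ΔQ ≈ ε × %ΔP of bike helmets = -0.68 × (9%) = -6.1%.

-6.1%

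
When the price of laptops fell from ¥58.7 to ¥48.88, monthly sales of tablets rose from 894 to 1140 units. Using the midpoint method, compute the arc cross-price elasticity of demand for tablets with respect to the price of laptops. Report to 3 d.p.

-1.325

ΔQ_A = 1140 − 894 = 246; ΔP_B = 48.88 − 58.7 = -9.82.
Midpoints: Q̄_A = 1017.0, P̄_B = 53.79.
ε = (ΔQ_A/Q̄_A)/(ΔP_B/P̄_B) = (246/1017.0)/(-9.82/53.79) ≈ -1.325.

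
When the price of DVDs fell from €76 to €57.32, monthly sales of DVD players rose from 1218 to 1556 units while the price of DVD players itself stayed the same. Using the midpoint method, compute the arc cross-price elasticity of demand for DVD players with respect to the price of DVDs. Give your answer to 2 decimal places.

-0.87

ΔQ_A = 1556 − 1218 = 338; ΔP_B = 57.32 − 76 = -18.68.
Midpoints: Q̄_A = 1387.0, P̄_B = 66.66.
ε = (ΔQ_A/Q̄_A)/(ΔP_B/P̄_B) = (338/1387.0)/(-18.68/66.66) ≈ -0.87.
ε < 0: DVD players and DVDs are complements.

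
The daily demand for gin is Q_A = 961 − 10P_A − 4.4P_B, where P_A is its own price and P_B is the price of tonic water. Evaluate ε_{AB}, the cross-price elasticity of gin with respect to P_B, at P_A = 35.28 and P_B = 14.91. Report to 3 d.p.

-0.121

At P_A = 35.28 and P_B = 14.91: Q_A = 542.596.
∂Q_A/∂P_B = -4.4.
ε = (∂Q_A/∂P_B)(P_B/Q_A) = -4.4 × (14.91/542.596) ≈ -0.121.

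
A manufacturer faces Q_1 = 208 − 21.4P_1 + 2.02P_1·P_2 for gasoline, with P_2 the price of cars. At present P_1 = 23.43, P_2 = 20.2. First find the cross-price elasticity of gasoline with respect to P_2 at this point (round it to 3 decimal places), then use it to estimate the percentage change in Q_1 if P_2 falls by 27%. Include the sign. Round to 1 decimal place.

At P_1 = 23.43, P_2 = 20.2: Q_1 = 662.636.
∂Q_1/∂P_2 = 2.02P_1 = 47.3286.
ε = (∂Q_1/∂P_2)(P_2/Q_1) = 47.3286 × 20.2/662.636 ≈ 1.443.
%ΔQ_1 ≈ ε × %ΔP_2 = 1.443 × (-27%) = -39.0%.

-39.0%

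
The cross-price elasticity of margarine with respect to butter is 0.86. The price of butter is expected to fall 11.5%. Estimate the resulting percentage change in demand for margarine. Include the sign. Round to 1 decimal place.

%ΔQ ≈ ε × %ΔP of butter = 0.86 × (-11.5%) = -9.9%.
Demand for margarine falls by about 9.9%.

-9.9%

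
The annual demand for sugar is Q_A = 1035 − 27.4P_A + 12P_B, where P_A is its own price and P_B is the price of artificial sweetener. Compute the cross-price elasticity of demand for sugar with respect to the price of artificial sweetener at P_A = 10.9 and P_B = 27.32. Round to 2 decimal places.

0.31

At P_A = 10.9 and P_B = 27.32: Q_A = 1064.18.
∂Q_A/∂P_B = 12.
ε = (∂Q_A/∂P_B)(P_B/Q_A) = 12 × (27.32/1064.18) ≈ 0.31.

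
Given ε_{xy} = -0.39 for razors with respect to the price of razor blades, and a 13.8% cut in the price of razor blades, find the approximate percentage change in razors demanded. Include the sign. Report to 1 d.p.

%ΔQ ≈ ε × %ΔP of razor blades = -0.39 × (-13.8%) = 5.4%.

5.4%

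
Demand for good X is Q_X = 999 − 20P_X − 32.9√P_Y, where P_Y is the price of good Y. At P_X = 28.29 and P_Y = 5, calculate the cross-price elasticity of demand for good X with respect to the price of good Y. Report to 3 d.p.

At P_X = 28.29 and P_Y = 5: Q_X = 359.633.
∂Q_X/∂P_Y = -32.9/(2√P_Y) = -32.9/(2√5) = -7.3567.
ε = (∂Q_X/∂P_Y)(P_Y/Q_X) = -7.3567 × (5/359.633) ≈ -0.102.

-0.102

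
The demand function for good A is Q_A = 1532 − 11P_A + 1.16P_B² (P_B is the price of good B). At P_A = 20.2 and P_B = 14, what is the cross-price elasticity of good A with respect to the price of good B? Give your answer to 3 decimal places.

0.296

At P_A = 20.2 and P_B = 14: Q_A = 1537.16.
∂Q_A/∂P_B = 2.32P_B = 2.32(14) = 32.4800.
ε = (∂Q_A/∂P_B)(P_B/Q_A) = 32.4800 × (14/1537.16) ≈ 0.296.
ε > 0: substitutes.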